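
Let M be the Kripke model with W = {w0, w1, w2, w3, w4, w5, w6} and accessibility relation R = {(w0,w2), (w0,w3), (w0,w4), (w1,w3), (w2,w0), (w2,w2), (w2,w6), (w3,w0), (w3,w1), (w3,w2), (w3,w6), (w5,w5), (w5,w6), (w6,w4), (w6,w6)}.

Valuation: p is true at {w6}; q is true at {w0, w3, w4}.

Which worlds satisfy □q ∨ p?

{w1, w4, w6}

w0: □q is F, p is F. ✗
w1: □q is T, p is F. ✓
w2: □q is F, p is F. ✗
w3: □q is F, p is F. ✗
w4: □q is T, p is F. ✓
w5: □q is F, p is F. ✗
w6: □q is F, p is T. ✓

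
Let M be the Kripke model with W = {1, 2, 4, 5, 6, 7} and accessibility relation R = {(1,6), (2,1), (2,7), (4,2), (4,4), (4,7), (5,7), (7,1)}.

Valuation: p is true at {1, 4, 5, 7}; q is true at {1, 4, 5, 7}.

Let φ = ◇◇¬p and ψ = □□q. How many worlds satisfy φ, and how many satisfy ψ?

3 and 3

For ◇◇¬p:
1: successors {6}; ◇¬p there: 6:F. ✗
2: successors {1, 7}; ◇¬p there: 1:T, 7:F. ✓
4: successors {2, 4, 7}; ◇¬p there: 2:F, 4:T, 7:F. ✓
5: successors {7}; ◇¬p there: 7:F. ✗
6: no successors, so ◇◇¬p fails. ✗
7: successors {1}; ◇¬p there: 1:T. ✓
— 3 worlds.
For □□q:
1: successors {6}; □q there: 6:T. ✓
2: successors {1, 7}; □q there: 1:F, 7:T. ✗
4: successors {2, 4, 7}; □q there: 2:T, 4:F, 7:T. ✗
5: successors {7}; □q there: 7:T. ✓
6: no successors, so □□q holds vacuously. ✓
7: successors {1}; □q there: 1:F. ✗
— 3 worlds.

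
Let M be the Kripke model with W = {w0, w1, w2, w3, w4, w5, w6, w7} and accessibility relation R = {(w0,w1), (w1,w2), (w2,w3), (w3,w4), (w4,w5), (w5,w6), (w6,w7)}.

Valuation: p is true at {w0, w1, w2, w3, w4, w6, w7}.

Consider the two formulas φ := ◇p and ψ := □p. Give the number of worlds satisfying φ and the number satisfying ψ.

For ◇p:
w0: successors {w1}; p there: w1:T. ✓
w1: successors {w2}; p there: w2:T. ✓
w2: successors {w3}; p there: w3:T. ✓
w3: successors {w4}; p there: w4:T. ✓
w4: successors {w5}; p there: w5:F. ✗
w5: successors {w6}; p there: w6:T. ✓
w6: successors {w7}; p there: w7:T. ✓
w7: no successors, so ◇p fails. ✗
— 6 worlds.
For □p:
w0: successors {w1}; p there: w1:T. ✓
w1: successors {w2}; p there: w2:T. ✓
w2: successors {w3}; p there: w3:T. ✓
w3: successors {w4}; p there: w4:T. ✓
w4: successors {w5}; p there: w5:F. ✗
w5: successors {w6}; p there: w6:T. ✓
w6: successors {w7}; p there: w7:T. ✓
w7: no successors, so □p holds vacuously. ✓
— 7 worlds.

6 and 7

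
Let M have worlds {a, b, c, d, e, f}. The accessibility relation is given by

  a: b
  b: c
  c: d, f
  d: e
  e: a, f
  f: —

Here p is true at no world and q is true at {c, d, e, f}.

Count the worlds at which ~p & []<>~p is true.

a: ~p is T, []<>~p is T. ✓
b: ~p is T, []<>~p is T. ✓
c: ~p is T, []<>~p is F. ✗
d: ~p is T, []<>~p is T. ✓
e: ~p is T, []<>~p is F. ✗
f: ~p is T, []<>~p is T. ✓
Satisfying worlds: {a, b, d, f}.

4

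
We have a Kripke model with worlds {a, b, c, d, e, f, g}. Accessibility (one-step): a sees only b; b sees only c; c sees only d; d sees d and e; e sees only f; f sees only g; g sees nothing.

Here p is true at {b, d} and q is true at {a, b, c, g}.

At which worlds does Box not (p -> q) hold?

a: successors {b}; not (p -> q) there: b:F. ✗
b: successors {c}; not (p -> q) there: c:F. ✗
c: successors {d}; not (p -> q) there: d:T. ✓
d: successors {d, e}; not (p -> q) there: d:T, e:F. ✗
e: successors {f}; not (p -> q) there: f:F. ✗
f: successors {g}; not (p -> q) there: g:F. ✗
g: no successors, so Box not (p -> q) holds vacuously. ✓

{c, g}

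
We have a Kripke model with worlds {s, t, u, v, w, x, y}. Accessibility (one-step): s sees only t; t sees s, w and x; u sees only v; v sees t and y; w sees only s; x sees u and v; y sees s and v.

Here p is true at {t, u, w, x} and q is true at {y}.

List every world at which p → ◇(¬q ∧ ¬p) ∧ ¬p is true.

{s, v, y}

s: p is F, ◇(¬q ∧ ¬p) ∧ ¬p is F. ✓
t: p is T, ◇(¬q ∧ ¬p) ∧ ¬p is F. ✗
u: p is T, ◇(¬q ∧ ¬p) ∧ ¬p is F. ✗
v: p is F, ◇(¬q ∧ ¬p) ∧ ¬p is F. ✓
w: p is T, ◇(¬q ∧ ¬p) ∧ ¬p is F. ✗
x: p is T, ◇(¬q ∧ ¬p) ∧ ¬p is F. ✗
y: p is F, ◇(¬q ∧ ¬p) ∧ ¬p is T. ✓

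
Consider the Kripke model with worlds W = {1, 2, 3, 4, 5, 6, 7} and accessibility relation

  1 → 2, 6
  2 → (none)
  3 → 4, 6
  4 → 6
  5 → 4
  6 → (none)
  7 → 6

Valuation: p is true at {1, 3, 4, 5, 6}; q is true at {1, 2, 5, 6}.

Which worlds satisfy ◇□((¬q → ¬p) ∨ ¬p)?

{1, 3, 4, 5, 7}

1: successors {2, 6}; □((¬q → ¬p) ∨ ¬p) there: 2:T, 6:T. ✓
2: no successors, so ◇□((¬q → ¬p) ∨ ¬p) fails. ✗
3: successors {4, 6}; □((¬q → ¬p) ∨ ¬p) there: 4:T, 6:T. ✓
4: successors {6}; □((¬q → ¬p) ∨ ¬p) there: 6:T. ✓
5: successors {4}; □((¬q → ¬p) ∨ ¬p) there: 4:T. ✓
6: no successors, so ◇□((¬q → ¬p) ∨ ¬p) fails. ✗
7: successors {6}; □((¬q → ¬p) ∨ ¬p) there: 6:T. ✓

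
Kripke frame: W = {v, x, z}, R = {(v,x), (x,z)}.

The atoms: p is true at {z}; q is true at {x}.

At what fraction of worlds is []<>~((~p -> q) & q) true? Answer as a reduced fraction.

2/3

v: successors {x}; <>~((~p -> q) & q) there: x:T. ✓
x: successors {z}; <>~((~p -> q) & q) there: z:F. ✗
z: no successors, so []<>~((~p -> q) & q) holds vacuously. ✓
That's 2 of 3 worlds, so 2/3.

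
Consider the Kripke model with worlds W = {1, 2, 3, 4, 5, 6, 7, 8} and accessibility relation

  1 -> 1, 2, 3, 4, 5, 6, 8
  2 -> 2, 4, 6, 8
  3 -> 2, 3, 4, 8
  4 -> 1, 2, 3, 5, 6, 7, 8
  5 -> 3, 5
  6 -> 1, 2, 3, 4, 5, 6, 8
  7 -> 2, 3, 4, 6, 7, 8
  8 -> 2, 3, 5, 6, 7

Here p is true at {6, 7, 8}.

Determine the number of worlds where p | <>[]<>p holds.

8

1: p is F, <>[]<>p is T. ✓
2: p is F, <>[]<>p is T. ✓
3: p is F, <>[]<>p is T. ✓
4: p is F, <>[]<>p is T. ✓
5: p is F, <>[]<>p is T. ✓
6: p is T, <>[]<>p is T. ✓
7: p is T, <>[]<>p is T. ✓
8: p is T, <>[]<>p is T. ✓
Satisfying worlds: {1, 2, 3, 4, 5, 6, 7, 8}.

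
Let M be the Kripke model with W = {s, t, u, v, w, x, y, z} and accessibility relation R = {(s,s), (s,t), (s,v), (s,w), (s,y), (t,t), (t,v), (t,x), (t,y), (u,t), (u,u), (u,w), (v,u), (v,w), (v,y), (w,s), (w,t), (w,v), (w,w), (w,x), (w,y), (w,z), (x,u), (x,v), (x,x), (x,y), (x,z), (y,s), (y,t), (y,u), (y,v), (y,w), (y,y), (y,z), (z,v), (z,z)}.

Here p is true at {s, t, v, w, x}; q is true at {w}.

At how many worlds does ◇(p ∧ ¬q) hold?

s: successors {s, t, v, w, y}; p ∧ ¬q there: s:T, t:T, v:T, w:F, y:F. ✓
t: successors {t, v, x, y}; p ∧ ¬q there: t:T, v:T, x:T, y:F. ✓
u: successors {t, u, w}; p ∧ ¬q there: t:T, u:F, w:F. ✓
v: successors {u, w, y}; p ∧ ¬q there: u:F, w:F, y:F. ✗
w: successors {s, t, v, w, x, y, z}; p ∧ ¬q there: s:T, t:T, v:T, w:F, x:T, y:F, z:F. ✓
x: successors {u, v, x, y, z}; p ∧ ¬q there: u:F, v:T, x:T, y:F, z:F. ✓
y: successors {s, t, u, v, w, y, z}; p ∧ ¬q there: s:T, t:T, u:F, v:T, w:F, y:F, z:F. ✓
z: successors {v, z}; p ∧ ¬q there: v:T, z:F. ✓
Satisfying worlds: {s, t, u, w, x, y, z}.

7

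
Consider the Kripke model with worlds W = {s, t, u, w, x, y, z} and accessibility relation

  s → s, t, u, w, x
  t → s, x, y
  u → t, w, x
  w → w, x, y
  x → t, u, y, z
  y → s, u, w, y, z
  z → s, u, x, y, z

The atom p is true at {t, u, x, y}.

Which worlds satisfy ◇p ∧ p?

{t, u, x, y}

s: ◇p is T, p is F. ✗
t: ◇p is T, p is T. ✓
u: ◇p is T, p is T. ✓
w: ◇p is T, p is F. ✗
x: ◇p is T, p is T. ✓
y: ◇p is T, p is T. ✓
z: ◇p is T, p is F. ✗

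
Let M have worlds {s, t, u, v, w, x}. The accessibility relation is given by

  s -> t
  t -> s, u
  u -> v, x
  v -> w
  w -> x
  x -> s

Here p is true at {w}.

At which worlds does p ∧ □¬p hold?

{w}

s: p is F, □¬p is T. ✗
t: p is F, □¬p is T. ✗
u: p is F, □¬p is T. ✗
v: p is F, □¬p is F. ✗
w: p is T, □¬p is T. ✓
x: p is F, □¬p is T. ✗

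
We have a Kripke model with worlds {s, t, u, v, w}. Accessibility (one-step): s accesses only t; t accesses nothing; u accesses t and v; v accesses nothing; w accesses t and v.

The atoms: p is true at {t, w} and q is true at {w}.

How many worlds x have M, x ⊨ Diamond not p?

s: successors {t}; not p there: t:F. ✗
t: no successors, so Diamond not p fails. ✗
u: successors {t, v}; not p there: t:F, v:T. ✓
v: no successors, so Diamond not p fails. ✗
w: successors {t, v}; not p there: t:F, v:T. ✓
Satisfying worlds: {u, w}.

2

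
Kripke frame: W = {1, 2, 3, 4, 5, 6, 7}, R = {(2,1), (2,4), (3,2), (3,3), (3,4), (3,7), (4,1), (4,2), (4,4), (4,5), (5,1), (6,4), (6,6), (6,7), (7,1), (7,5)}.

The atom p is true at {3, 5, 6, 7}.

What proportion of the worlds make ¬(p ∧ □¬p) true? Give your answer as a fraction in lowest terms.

1: p ∧ □¬p is F. ✓
2: p ∧ □¬p is F. ✓
3: p ∧ □¬p is F. ✓
4: p ∧ □¬p is F. ✓
5: p ∧ □¬p is T. ✗
6: p ∧ □¬p is F. ✓
7: p ∧ □¬p is F. ✓
That's 6 of 7 worlds, so 6/7.

6/7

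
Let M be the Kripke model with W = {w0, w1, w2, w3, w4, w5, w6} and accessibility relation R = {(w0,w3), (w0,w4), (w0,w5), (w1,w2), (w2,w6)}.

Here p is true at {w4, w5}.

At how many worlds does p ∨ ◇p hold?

3

w0: p is F, ◇p is T. ✓
w1: p is F, ◇p is F. ✗
w2: p is F, ◇p is F. ✗
w3: p is F, ◇p is F. ✗
w4: p is T, ◇p is F. ✓
w5: p is T, ◇p is F. ✓
w6: p is F, ◇p is F. ✗
Satisfying worlds: {w0, w4, w5}.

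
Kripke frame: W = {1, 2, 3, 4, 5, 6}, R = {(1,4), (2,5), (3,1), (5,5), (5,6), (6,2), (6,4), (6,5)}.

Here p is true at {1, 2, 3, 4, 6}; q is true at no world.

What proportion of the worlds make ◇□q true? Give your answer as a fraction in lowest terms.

1/3

1: successors {4}; □q there: 4:T. ✓
2: successors {5}; □q there: 5:F. ✗
3: successors {1}; □q there: 1:F. ✗
4: no successors, so ◇□q fails. ✗
5: successors {5, 6}; □q there: 5:F, 6:F. ✗
6: successors {2, 4, 5}; □q there: 2:F, 4:T, 5:F. ✓
That's 2 of 6 worlds, so 2/6 = 1/3.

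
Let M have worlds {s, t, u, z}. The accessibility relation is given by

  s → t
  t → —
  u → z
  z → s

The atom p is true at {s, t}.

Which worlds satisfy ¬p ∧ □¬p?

{u}

s: ¬p is F, □¬p is F. ✗
t: ¬p is F, □¬p is T. ✗
u: ¬p is T, □¬p is T. ✓
z: ¬p is T, □¬p is F. ✗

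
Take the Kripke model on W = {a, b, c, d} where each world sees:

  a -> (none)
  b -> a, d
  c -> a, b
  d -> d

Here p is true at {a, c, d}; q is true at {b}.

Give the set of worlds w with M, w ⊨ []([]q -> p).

{a, b, c, d}

a: no successors, so []([]q -> p) holds vacuously. ✓
b: successors {a, d}; []q -> p there: a:T, d:T. ✓
c: successors {a, b}; []q -> p there: a:T, b:T. ✓
d: successors {d}; []q -> p there: d:T. ✓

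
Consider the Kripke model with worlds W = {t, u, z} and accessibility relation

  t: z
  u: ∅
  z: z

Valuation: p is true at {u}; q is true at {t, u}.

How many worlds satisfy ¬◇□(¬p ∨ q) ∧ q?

t: ¬◇□(¬p ∨ q) is F, q is T. ✗
u: ¬◇□(¬p ∨ q) is T, q is T. ✓
z: ¬◇□(¬p ∨ q) is F, q is F. ✗
Satisfying worlds: {u}.

1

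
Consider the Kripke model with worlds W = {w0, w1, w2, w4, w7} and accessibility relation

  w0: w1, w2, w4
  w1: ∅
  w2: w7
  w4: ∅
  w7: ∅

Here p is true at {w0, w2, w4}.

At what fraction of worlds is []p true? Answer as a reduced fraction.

w0: successors {w1, w2, w4}; p there: w1:F, w2:T, w4:T. ✗
w1: no successors, so []p holds vacuously. ✓
w2: successors {w7}; p there: w7:F. ✗
w4: no successors, so []p holds vacuously. ✓
w7: no successors, so []p holds vacuously. ✓
That's 3 of 5 worlds, so 3/5.

3/5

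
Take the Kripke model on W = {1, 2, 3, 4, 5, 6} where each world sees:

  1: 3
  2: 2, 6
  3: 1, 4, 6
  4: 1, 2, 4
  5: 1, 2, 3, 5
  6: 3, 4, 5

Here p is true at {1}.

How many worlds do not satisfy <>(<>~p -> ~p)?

0

1: successors {3}; <>~p -> ~p there: 3:T. ✓
2: successors {2, 6}; <>~p -> ~p there: 2:T, 6:T. ✓
3: successors {1, 4, 6}; <>~p -> ~p there: 1:F, 4:T, 6:T. ✓
4: successors {1, 2, 4}; <>~p -> ~p there: 1:F, 2:T, 4:T. ✓
5: successors {1, 2, 3, 5}; <>~p -> ~p there: 1:F, 2:T, 3:T, 5:T. ✓
6: successors {3, 4, 5}; <>~p -> ~p there: 3:T, 4:T, 5:T. ✓
Satisfying worlds: {1, 2, 3, 4, 5, 6}.
So <>(<>~p -> ~p) fails at the other 0 worlds.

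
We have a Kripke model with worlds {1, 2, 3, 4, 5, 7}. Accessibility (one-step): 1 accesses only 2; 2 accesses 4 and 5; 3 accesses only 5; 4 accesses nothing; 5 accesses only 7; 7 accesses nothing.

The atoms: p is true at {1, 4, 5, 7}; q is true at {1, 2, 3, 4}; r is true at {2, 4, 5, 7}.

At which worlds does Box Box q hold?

{4, 5, 7}

1: successors {2}; Box q there: 2:F. ✗
2: successors {4, 5}; Box q there: 4:T, 5:F. ✗
3: successors {5}; Box q there: 5:F. ✗
4: no successors, so Box Box q holds vacuously. ✓
5: successors {7}; Box q there: 7:T. ✓
7: no successors, so Box Box q holds vacuously. ✓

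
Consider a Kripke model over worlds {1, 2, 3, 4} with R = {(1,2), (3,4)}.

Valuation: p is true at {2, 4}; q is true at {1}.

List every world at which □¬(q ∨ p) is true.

{2, 4}

1: successors {2}; ¬(q ∨ p) there: 2:F. ✗
2: no successors, so □¬(q ∨ p) holds vacuously. ✓
3: successors {4}; ¬(q ∨ p) there: 4:F. ✗
4: no successors, so □¬(q ∨ p) holds vacuously. ✓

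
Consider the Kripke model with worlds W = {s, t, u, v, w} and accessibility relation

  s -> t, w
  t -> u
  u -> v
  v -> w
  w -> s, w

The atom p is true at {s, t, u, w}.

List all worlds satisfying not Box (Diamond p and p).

s: Box (Diamond p and p) is T. ✗
t: Box (Diamond p and p) is F. ✓
u: Box (Diamond p and p) is F. ✓
v: Box (Diamond p and p) is T. ✗
w: Box (Diamond p and p) is T. ✗

{t, u}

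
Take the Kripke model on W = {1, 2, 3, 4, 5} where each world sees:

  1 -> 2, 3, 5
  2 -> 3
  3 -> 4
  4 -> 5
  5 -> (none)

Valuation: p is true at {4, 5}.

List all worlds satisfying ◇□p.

{1, 2, 3, 4}

1: successors {2, 3, 5}; □p there: 2:F, 3:T, 5:T. ✓
2: successors {3}; □p there: 3:T. ✓
3: successors {4}; □p there: 4:T. ✓
4: successors {5}; □p there: 5:T. ✓
5: no successors, so ◇□p fails. ✗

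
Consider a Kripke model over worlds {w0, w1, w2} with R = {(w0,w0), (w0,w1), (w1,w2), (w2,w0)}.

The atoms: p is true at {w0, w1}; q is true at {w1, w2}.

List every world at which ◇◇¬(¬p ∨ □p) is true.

w0: successors {w0, w1}; ◇¬(¬p ∨ □p) there: w0:T, w1:F. ✓
w1: successors {w2}; ◇¬(¬p ∨ □p) there: w2:F. ✗
w2: successors {w0}; ◇¬(¬p ∨ □p) there: w0:T. ✓

{w0, w2}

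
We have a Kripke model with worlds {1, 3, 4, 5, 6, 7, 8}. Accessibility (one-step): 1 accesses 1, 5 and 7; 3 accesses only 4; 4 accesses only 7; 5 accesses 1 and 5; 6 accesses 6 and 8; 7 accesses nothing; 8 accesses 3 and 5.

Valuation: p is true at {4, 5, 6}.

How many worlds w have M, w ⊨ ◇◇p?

4

1: successors {1, 5, 7}; ◇p there: 1:T, 5:T, 7:F. ✓
3: successors {4}; ◇p there: 4:F. ✗
4: successors {7}; ◇p there: 7:F. ✗
5: successors {1, 5}; ◇p there: 1:T, 5:T. ✓
6: successors {6, 8}; ◇p there: 6:T, 8:T. ✓
7: no successors, so ◇◇p fails. ✗
8: successors {3, 5}; ◇p there: 3:T, 5:T. ✓
Satisfying worlds: {1, 5, 6, 8}.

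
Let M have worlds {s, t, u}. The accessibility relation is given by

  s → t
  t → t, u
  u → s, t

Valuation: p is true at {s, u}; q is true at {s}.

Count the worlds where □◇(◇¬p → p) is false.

s: successors {t}; ◇(◇¬p → p) there: t:T. ✓
t: successors {t, u}; ◇(◇¬p → p) there: t:T, u:T. ✓
u: successors {s, t}; ◇(◇¬p → p) there: s:F, t:T. ✗
Satisfying worlds: {s, t}.
So □◇(◇¬p → p) fails at the other 1 world.

1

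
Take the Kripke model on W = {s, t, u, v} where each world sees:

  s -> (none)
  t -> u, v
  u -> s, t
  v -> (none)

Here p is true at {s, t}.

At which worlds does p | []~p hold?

s: p is T, []~p is T. ✓
t: p is T, []~p is T. ✓
u: p is F, []~p is F. ✗
v: p is F, []~p is T. ✓

{s, t, v}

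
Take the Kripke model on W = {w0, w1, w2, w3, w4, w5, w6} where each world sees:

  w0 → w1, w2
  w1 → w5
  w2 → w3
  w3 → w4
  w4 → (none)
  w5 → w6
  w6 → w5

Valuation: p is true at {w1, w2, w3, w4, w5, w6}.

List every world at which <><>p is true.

w0: successors {w1, w2}; <>p there: w1:T, w2:T. ✓
w1: successors {w5}; <>p there: w5:T. ✓
w2: successors {w3}; <>p there: w3:T. ✓
w3: successors {w4}; <>p there: w4:F. ✗
w4: no successors, so <><>p fails. ✗
w5: successors {w6}; <>p there: w6:T. ✓
w6: successors {w5}; <>p there: w5:T. ✓

{w0, w1, w2, w5, w6}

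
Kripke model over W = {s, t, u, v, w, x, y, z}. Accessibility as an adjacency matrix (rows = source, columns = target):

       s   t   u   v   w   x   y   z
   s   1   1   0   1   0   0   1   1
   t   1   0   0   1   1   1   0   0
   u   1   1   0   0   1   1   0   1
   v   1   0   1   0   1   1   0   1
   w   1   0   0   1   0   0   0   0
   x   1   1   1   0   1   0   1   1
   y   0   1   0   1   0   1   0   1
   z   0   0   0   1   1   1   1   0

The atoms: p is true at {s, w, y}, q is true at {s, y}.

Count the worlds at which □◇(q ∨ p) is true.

s: successors {s, t, v, y, z}; ◇(q ∨ p) there: s:T, t:T, v:T, y:F, z:T. ✗
t: successors {s, v, w, x}; ◇(q ∨ p) there: s:T, v:T, w:T, x:T. ✓
u: successors {s, t, w, x, z}; ◇(q ∨ p) there: s:T, t:T, w:T, x:T, z:T. ✓
v: successors {s, u, w, x, z}; ◇(q ∨ p) there: s:T, u:T, w:T, x:T, z:T. ✓
w: successors {s, v}; ◇(q ∨ p) there: s:T, v:T. ✓
x: successors {s, t, u, w, y, z}; ◇(q ∨ p) there: s:T, t:T, u:T, w:T, y:F, z:T. ✗
y: successors {t, v, x, z}; ◇(q ∨ p) there: t:T, v:T, x:T, z:T. ✓
z: successors {v, w, x, y}; ◇(q ∨ p) there: v:T, w:T, x:T, y:F. ✗
Satisfying worlds: {t, u, v, w, y}.

5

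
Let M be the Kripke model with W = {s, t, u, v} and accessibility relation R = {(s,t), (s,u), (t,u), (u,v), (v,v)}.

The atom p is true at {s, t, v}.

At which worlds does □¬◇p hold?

s: successors {t, u}; ¬◇p there: t:T, u:F. ✗
t: successors {u}; ¬◇p there: u:F. ✗
u: successors {v}; ¬◇p there: v:F. ✗
v: successors {v}; ¬◇p there: v:F. ✗

∅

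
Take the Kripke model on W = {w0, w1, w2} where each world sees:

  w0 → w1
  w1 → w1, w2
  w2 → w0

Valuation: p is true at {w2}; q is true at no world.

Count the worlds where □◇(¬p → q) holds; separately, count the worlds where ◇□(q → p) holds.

For □◇(¬p → q):
w0: successors {w1}; ◇(¬p → q) there: w1:T. ✓
w1: successors {w1, w2}; ◇(¬p → q) there: w1:T, w2:F. ✗
w2: successors {w0}; ◇(¬p → q) there: w0:F. ✗
— 1 world.
For ◇□(q → p):
w0: successors {w1}; □(q → p) there: w1:T. ✓
w1: successors {w1, w2}; □(q → p) there: w1:T, w2:T. ✓
w2: successors {w0}; □(q → p) there: w0:T. ✓
— 3 worlds.

1 and 3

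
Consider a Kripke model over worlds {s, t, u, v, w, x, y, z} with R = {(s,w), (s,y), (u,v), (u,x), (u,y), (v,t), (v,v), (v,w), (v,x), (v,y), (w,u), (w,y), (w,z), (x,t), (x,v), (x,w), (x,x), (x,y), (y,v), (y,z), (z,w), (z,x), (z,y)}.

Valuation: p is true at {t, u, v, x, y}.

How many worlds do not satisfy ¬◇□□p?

2

s: ◇□□p is F. ✓
t: ◇□□p is F. ✓
u: ◇□□p is F. ✓
v: ◇□□p is T. ✗
w: ◇□□p is F. ✓
x: ◇□□p is T. ✗
y: ◇□□p is F. ✓
z: ◇□□p is F. ✓
Satisfying worlds: {s, t, u, w, y, z}.
So ¬◇□□p fails at the other 2 worlds.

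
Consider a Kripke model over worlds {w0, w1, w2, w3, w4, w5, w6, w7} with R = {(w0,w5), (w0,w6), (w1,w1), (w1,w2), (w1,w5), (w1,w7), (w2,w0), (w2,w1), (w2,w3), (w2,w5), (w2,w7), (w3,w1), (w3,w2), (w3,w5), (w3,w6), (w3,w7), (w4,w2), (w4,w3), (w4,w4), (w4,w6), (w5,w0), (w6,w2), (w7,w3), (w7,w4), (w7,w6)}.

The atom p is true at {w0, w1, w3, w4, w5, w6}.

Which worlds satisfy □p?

w0: successors {w5, w6}; p there: w5:T, w6:T. ✓
w1: successors {w1, w2, w5, w7}; p there: w1:T, w2:F, w5:T, w7:F. ✗
w2: successors {w0, w1, w3, w5, w7}; p there: w0:T, w1:T, w3:T, w5:T, w7:F. ✗
w3: successors {w1, w2, w5, w6, w7}; p there: w1:T, w2:F, w5:T, w6:T, w7:F. ✗
w4: successors {w2, w3, w4, w6}; p there: w2:F, w3:T, w4:T, w6:T. ✗
w5: successors {w0}; p there: w0:T. ✓
w6: successors {w2}; p there: w2:F. ✗
w7: successors {w3, w4, w6}; p there: w3:T, w4:T, w6:T. ✓

{w0, w5, w7}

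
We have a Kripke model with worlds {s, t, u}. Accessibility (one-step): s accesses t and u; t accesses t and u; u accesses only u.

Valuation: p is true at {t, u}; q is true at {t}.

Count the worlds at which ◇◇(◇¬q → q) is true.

s: successors {t, u}; ◇(◇¬q → q) there: t:T, u:F. ✓
t: successors {t, u}; ◇(◇¬q → q) there: t:T, u:F. ✓
u: successors {u}; ◇(◇¬q → q) there: u:F. ✗
Satisfying worlds: {s, t}.

2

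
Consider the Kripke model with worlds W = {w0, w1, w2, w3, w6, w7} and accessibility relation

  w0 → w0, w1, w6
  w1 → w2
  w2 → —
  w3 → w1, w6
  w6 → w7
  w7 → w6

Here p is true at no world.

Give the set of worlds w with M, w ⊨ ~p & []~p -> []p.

{w2}

w0: ~p & []~p is T, []p is F. ✗
w1: ~p & []~p is T, []p is F. ✗
w2: ~p & []~p is T, []p is T. ✓
w3: ~p & []~p is T, []p is F. ✗
w6: ~p & []~p is T, []p is F. ✗
w7: ~p & []~p is T, []p is F. ✗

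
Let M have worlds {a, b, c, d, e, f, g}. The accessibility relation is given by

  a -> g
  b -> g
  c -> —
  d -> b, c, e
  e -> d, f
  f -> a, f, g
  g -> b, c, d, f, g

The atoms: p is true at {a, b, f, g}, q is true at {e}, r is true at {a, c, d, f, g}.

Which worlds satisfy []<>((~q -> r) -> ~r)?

a: successors {g}; <>((~q -> r) -> ~r) there: g:T. ✓
b: successors {g}; <>((~q -> r) -> ~r) there: g:T. ✓
c: no successors, so []<>((~q -> r) -> ~r) holds vacuously. ✓
d: successors {b, c, e}; <>((~q -> r) -> ~r) there: b:F, c:F, e:F. ✗
e: successors {d, f}; <>((~q -> r) -> ~r) there: d:T, f:F. ✗
f: successors {a, f, g}; <>((~q -> r) -> ~r) there: a:F, f:F, g:T. ✗
g: successors {b, c, d, f, g}; <>((~q -> r) -> ~r) there: b:F, c:F, d:T, f:F, g:T. ✗

{a, b, c}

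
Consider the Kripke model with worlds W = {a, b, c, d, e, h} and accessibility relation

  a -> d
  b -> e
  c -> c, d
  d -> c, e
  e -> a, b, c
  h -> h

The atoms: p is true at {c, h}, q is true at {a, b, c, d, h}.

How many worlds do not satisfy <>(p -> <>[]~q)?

a: successors {d}; p -> <>[]~q there: d:T. ✓
b: successors {e}; p -> <>[]~q there: e:T. ✓
c: successors {c, d}; p -> <>[]~q there: c:F, d:T. ✓
d: successors {c, e}; p -> <>[]~q there: c:F, e:T. ✓
e: successors {a, b, c}; p -> <>[]~q there: a:T, b:T, c:F. ✓
h: successors {h}; p -> <>[]~q there: h:F. ✗
Satisfying worlds: {a, b, c, d, e}.
So <>(p -> <>[]~q) fails at the other 1 world.

1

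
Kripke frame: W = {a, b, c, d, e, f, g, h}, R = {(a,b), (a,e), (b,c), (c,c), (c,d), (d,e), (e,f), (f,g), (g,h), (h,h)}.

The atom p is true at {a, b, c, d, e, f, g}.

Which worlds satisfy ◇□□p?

a: successors {b, e}; □□p there: b:T, e:T. ✓
b: successors {c}; □□p there: c:T. ✓
c: successors {c, d}; □□p there: c:T, d:T. ✓
d: successors {e}; □□p there: e:T. ✓
e: successors {f}; □□p there: f:F. ✗
f: successors {g}; □□p there: g:F. ✗
g: successors {h}; □□p there: h:F. ✗
h: successors {h}; □□p there: h:F. ✗

{a, b, c, d}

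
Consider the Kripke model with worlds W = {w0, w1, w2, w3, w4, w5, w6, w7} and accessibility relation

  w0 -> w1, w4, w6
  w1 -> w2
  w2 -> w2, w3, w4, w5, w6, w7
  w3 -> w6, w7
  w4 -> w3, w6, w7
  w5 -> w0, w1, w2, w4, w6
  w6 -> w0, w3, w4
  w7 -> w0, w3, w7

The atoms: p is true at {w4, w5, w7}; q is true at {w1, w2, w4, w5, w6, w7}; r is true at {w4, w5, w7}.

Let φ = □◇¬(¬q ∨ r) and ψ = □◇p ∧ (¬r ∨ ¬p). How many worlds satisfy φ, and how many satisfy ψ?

2 and 4

For □◇¬(¬q ∨ r):
w0: successors {w1, w4, w6}; ◇¬(¬q ∨ r) there: w1:T, w4:T, w6:F. ✗
w1: successors {w2}; ◇¬(¬q ∨ r) there: w2:T. ✓
w2: successors {w2, w3, w4, w5, w6, w7}; ◇¬(¬q ∨ r) there: w2:T, w3:T, w4:T, w5:T, w6:F, w7:F. ✗
w3: successors {w6, w7}; ◇¬(¬q ∨ r) there: w6:F, w7:F. ✗
w4: successors {w3, w6, w7}; ◇¬(¬q ∨ r) there: w3:T, w6:F, w7:F. ✗
w5: successors {w0, w1, w2, w4, w6}; ◇¬(¬q ∨ r) there: w0:T, w1:T, w2:T, w4:T, w6:F. ✗
w6: successors {w0, w3, w4}; ◇¬(¬q ∨ r) there: w0:T, w3:T, w4:T. ✓
w7: successors {w0, w3, w7}; ◇¬(¬q ∨ r) there: w0:T, w3:T, w7:F. ✗
— 2 worlds.
For □◇p ∧ (¬r ∨ ¬p):
w0: □◇p is F, ¬r ∨ ¬p is T. ✗
w1: □◇p is T, ¬r ∨ ¬p is T. ✓
w2: □◇p is T, ¬r ∨ ¬p is T. ✓
w3: □◇p is T, ¬r ∨ ¬p is T. ✓
w4: □◇p is T, ¬r ∨ ¬p is F. ✗
w5: □◇p is F, ¬r ∨ ¬p is F. ✗
w6: □◇p is T, ¬r ∨ ¬p is T. ✓
w7: □◇p is T, ¬r ∨ ¬p is F. ✗
— 4 worlds.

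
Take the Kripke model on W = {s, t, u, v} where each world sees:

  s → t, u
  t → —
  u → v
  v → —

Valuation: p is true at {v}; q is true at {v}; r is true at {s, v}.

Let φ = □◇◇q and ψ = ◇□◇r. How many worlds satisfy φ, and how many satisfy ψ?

For □◇◇q:
s: successors {t, u}; ◇◇q there: t:F, u:F. ✗
t: no successors, so □◇◇q holds vacuously. ✓
u: successors {v}; ◇◇q there: v:F. ✗
v: no successors, so □◇◇q holds vacuously. ✓
— 2 worlds.
For ◇□◇r:
s: successors {t, u}; □◇r there: t:T, u:F. ✓
t: no successors, so ◇□◇r fails. ✗
u: successors {v}; □◇r there: v:T. ✓
v: no successors, so ◇□◇r fails. ✗
— 2 worlds.

2 and 2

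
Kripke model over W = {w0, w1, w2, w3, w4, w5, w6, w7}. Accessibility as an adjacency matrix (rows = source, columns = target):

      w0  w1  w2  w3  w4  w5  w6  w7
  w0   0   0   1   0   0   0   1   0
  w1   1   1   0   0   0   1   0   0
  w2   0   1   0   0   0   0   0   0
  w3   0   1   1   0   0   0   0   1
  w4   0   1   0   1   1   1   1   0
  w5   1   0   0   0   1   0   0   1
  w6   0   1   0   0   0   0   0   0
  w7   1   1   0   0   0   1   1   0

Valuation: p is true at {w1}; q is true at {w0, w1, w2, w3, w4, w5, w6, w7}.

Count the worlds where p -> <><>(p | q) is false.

0

w0: p is F, <><>(p | q) is T. ✓
w1: p is T, <><>(p | q) is T. ✓
w2: p is F, <><>(p | q) is T. ✓
w3: p is F, <><>(p | q) is T. ✓
w4: p is F, <><>(p | q) is T. ✓
w5: p is F, <><>(p | q) is T. ✓
w6: p is F, <><>(p | q) is T. ✓
w7: p is F, <><>(p | q) is T. ✓
Satisfying worlds: {w0, w1, w2, w3, w4, w5, w6, w7}.
So p -> <><>(p | q) fails at the other 0 worlds.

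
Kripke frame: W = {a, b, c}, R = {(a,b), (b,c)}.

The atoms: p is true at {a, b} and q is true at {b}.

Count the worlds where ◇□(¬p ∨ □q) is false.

1

a: successors {b}; □(¬p ∨ □q) there: b:T. ✓
b: successors {c}; □(¬p ∨ □q) there: c:T. ✓
c: no successors, so ◇□(¬p ∨ □q) fails. ✗
Satisfying worlds: {a, b}.
So ◇□(¬p ∨ □q) fails at the other 1 world.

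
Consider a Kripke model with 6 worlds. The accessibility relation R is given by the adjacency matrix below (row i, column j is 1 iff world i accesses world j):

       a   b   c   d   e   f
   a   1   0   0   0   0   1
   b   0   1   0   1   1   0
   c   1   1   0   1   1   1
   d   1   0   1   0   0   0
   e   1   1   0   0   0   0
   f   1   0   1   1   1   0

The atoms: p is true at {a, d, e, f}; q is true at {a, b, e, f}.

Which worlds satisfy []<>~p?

a: successors {a, f}; <>~p there: a:F, f:T. ✗
b: successors {b, d, e}; <>~p there: b:T, d:T, e:T. ✓
c: successors {a, b, d, e, f}; <>~p there: a:F, b:T, d:T, e:T, f:T. ✗
d: successors {a, c}; <>~p there: a:F, c:T. ✗
e: successors {a, b}; <>~p there: a:F, b:T. ✗
f: successors {a, c, d, e}; <>~p there: a:F, c:T, d:T, e:T. ✗

{b}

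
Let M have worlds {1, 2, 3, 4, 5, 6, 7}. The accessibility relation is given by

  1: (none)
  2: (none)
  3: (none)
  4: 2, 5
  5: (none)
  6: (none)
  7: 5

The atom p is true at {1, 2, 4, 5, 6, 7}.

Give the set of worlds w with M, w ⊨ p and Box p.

1: p is T, Box p is T. ✓
2: p is T, Box p is T. ✓
3: p is F, Box p is T. ✗
4: p is T, Box p is T. ✓
5: p is T, Box p is T. ✓
6: p is T, Box p is T. ✓
7: p is T, Box p is T. ✓

{1, 2, 4, 5, 6, 7}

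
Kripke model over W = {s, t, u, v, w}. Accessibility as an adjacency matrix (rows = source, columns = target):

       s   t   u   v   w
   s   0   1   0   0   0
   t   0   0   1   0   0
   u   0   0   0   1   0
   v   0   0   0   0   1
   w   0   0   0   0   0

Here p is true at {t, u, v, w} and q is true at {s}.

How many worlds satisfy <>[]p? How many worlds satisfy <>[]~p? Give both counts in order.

For <>[]p:
s: successors {t}; []p there: t:T. ✓
t: successors {u}; []p there: u:T. ✓
u: successors {v}; []p there: v:T. ✓
v: successors {w}; []p there: w:T. ✓
w: no successors, so <>[]p fails. ✗
— 4 worlds.
For <>[]~p:
s: successors {t}; []~p there: t:F. ✗
t: successors {u}; []~p there: u:F. ✗
u: successors {v}; []~p there: v:F. ✗
v: successors {w}; []~p there: w:T. ✓
w: no successors, so <>[]~p fails. ✗
— 1 world.

4 and 1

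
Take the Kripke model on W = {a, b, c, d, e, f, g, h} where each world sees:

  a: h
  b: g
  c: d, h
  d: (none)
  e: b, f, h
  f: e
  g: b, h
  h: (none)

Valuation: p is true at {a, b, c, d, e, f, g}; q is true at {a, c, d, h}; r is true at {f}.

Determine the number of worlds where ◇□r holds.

4

a: successors {h}; □r there: h:T. ✓
b: successors {g}; □r there: g:F. ✗
c: successors {d, h}; □r there: d:T, h:T. ✓
d: no successors, so ◇□r fails. ✗
e: successors {b, f, h}; □r there: b:F, f:F, h:T. ✓
f: successors {e}; □r there: e:F. ✗
g: successors {b, h}; □r there: b:F, h:T. ✓
h: no successors, so ◇□r fails. ✗
Satisfying worlds: {a, c, e, g}.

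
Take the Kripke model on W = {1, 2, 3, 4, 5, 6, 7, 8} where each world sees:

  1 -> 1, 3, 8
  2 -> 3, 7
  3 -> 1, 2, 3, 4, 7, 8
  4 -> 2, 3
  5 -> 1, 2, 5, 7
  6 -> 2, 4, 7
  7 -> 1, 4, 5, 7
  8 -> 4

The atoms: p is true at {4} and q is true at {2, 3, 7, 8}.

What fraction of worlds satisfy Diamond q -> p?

1/4

1: Diamond q is T, p is F. ✗
2: Diamond q is T, p is F. ✗
3: Diamond q is T, p is F. ✗
4: Diamond q is T, p is T. ✓
5: Diamond q is T, p is F. ✗
6: Diamond q is T, p is F. ✗
7: Diamond q is T, p is F. ✗
8: Diamond q is F, p is F. ✓
That's 2 of 8 worlds, so 2/8 = 1/4.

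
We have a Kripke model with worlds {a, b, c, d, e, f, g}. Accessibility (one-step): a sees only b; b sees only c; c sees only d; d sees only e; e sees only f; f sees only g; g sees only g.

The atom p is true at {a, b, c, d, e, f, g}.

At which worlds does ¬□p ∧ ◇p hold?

a: ¬□p is F, ◇p is T. ✗
b: ¬□p is F, ◇p is T. ✗
c: ¬□p is F, ◇p is T. ✗
d: ¬□p is F, ◇p is T. ✗
e: ¬□p is F, ◇p is T. ✗
f: ¬□p is F, ◇p is T. ✗
g: ¬□p is F, ◇p is T. ✗

∅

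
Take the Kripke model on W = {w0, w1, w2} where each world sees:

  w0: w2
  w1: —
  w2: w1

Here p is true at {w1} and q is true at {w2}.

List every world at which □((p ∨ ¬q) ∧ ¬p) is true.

{w1}

w0: successors {w2}; (p ∨ ¬q) ∧ ¬p there: w2:F. ✗
w1: no successors, so □((p ∨ ¬q) ∧ ¬p) holds vacuously. ✓
w2: successors {w1}; (p ∨ ¬q) ∧ ¬p there: w1:F. ✗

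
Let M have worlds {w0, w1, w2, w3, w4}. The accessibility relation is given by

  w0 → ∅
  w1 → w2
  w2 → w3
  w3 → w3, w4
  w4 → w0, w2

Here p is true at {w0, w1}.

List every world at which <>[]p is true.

{w4}

w0: no successors, so <>[]p fails. ✗
w1: successors {w2}; []p there: w2:F. ✗
w2: successors {w3}; []p there: w3:F. ✗
w3: successors {w3, w4}; []p there: w3:F, w4:F. ✗
w4: successors {w0, w2}; []p there: w0:T, w2:F. ✓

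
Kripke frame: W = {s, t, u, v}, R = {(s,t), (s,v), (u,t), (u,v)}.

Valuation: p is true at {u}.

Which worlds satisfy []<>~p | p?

s: []<>~p is F, p is F. ✗
t: []<>~p is T, p is F. ✓
u: []<>~p is F, p is T. ✓
v: []<>~p is T, p is F. ✓

{t, u, v}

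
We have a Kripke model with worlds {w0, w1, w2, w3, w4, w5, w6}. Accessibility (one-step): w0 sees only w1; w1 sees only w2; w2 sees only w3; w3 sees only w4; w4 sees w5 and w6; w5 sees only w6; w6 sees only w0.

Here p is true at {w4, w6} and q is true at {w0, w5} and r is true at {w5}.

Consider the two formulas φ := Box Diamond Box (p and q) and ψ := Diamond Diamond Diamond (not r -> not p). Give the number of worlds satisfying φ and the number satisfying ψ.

For Box Diamond Box (p and q):
w0: successors {w1}; Diamond Box (p and q) there: w1:F. ✗
w1: successors {w2}; Diamond Box (p and q) there: w2:F. ✗
w2: successors {w3}; Diamond Box (p and q) there: w3:F. ✗
w3: successors {w4}; Diamond Box (p and q) there: w4:F. ✗
w4: successors {w5, w6}; Diamond Box (p and q) there: w5:F, w6:F. ✗
w5: successors {w6}; Diamond Box (p and q) there: w6:F. ✗
w6: successors {w0}; Diamond Box (p and q) there: w0:F. ✗
— 0 worlds.
For Diamond Diamond Diamond (not r -> not p):
w0: successors {w1}; Diamond Diamond (not r -> not p) there: w1:T. ✓
w1: successors {w2}; Diamond Diamond (not r -> not p) there: w2:F. ✗
w2: successors {w3}; Diamond Diamond (not r -> not p) there: w3:T. ✓
w3: successors {w4}; Diamond Diamond (not r -> not p) there: w4:T. ✓
w4: successors {w5, w6}; Diamond Diamond (not r -> not p) there: w5:T, w6:T. ✓
w5: successors {w6}; Diamond Diamond (not r -> not p) there: w6:T. ✓
w6: successors {w0}; Diamond Diamond (not r -> not p) there: w0:T. ✓
— 6 worlds.

0 and 6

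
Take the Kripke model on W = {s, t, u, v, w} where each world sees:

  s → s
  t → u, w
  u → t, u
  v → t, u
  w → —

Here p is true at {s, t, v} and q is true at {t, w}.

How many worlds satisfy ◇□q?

s: successors {s}; □q there: s:F. ✗
t: successors {u, w}; □q there: u:F, w:T. ✓
u: successors {t, u}; □q there: t:F, u:F. ✗
v: successors {t, u}; □q there: t:F, u:F. ✗
w: no successors, so ◇□q fails. ✗
Satisfying worlds: {t}.

1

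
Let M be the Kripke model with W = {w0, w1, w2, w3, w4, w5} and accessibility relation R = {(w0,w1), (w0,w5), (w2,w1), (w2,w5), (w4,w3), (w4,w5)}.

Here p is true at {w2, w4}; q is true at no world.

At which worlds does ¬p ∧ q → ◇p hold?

{w0, w1, w2, w3, w4, w5}

w0: ¬p ∧ q is F, ◇p is F. ✓
w1: ¬p ∧ q is F, ◇p is F. ✓
w2: ¬p ∧ q is F, ◇p is F. ✓
w3: ¬p ∧ q is F, ◇p is F. ✓
w4: ¬p ∧ q is F, ◇p is F. ✓
w5: ¬p ∧ q is F, ◇p is F. ✓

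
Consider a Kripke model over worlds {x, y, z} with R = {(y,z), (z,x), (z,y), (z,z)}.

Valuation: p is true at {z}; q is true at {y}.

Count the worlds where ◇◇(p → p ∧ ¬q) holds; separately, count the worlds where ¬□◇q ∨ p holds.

For ◇◇(p → p ∧ ¬q):
x: no successors, so ◇◇(p → p ∧ ¬q) fails. ✗
y: successors {z}; ◇(p → p ∧ ¬q) there: z:T. ✓
z: successors {x, y, z}; ◇(p → p ∧ ¬q) there: x:F, y:T, z:T. ✓
— 2 worlds.
For ¬□◇q ∨ p:
x: ¬□◇q is F, p is F. ✗
y: ¬□◇q is F, p is F. ✗
z: ¬□◇q is T, p is T. ✓
— 1 world.

2 and 1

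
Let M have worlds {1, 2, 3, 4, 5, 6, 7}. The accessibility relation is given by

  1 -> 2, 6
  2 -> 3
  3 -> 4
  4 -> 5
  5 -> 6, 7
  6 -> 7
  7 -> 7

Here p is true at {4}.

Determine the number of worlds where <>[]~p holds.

1: successors {2, 6}; []~p there: 2:T, 6:T. ✓
2: successors {3}; []~p there: 3:F. ✗
3: successors {4}; []~p there: 4:T. ✓
4: successors {5}; []~p there: 5:T. ✓
5: successors {6, 7}; []~p there: 6:T, 7:T. ✓
6: successors {7}; []~p there: 7:T. ✓
7: successors {7}; []~p there: 7:T. ✓
Satisfying worlds: {1, 3, 4, 5, 6, 7}.

6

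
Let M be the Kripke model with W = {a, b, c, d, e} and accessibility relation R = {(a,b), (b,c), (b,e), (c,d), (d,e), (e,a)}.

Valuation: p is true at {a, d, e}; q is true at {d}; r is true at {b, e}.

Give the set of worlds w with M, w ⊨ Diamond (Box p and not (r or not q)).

a: successors {b}; Box p and not (r or not q) there: b:F. ✗
b: successors {c, e}; Box p and not (r or not q) there: c:F, e:F. ✗
c: successors {d}; Box p and not (r or not q) there: d:T. ✓
d: successors {e}; Box p and not (r or not q) there: e:F. ✗
e: successors {a}; Box p and not (r or not q) there: a:F. ✗

{c}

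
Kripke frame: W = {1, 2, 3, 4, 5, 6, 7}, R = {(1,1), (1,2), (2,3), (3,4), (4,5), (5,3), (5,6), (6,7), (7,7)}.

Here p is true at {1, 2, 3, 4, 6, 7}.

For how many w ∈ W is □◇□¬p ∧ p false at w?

6

1: □◇□¬p is F, p is T. ✗
2: □◇□¬p is T, p is T. ✓
3: □◇□¬p is F, p is T. ✗
4: □◇□¬p is F, p is T. ✗
5: □◇□¬p is F, p is F. ✗
6: □◇□¬p is F, p is T. ✗
7: □◇□¬p is F, p is T. ✗
Satisfying worlds: {2}.
So □◇□¬p ∧ p fails at the other 6 worlds.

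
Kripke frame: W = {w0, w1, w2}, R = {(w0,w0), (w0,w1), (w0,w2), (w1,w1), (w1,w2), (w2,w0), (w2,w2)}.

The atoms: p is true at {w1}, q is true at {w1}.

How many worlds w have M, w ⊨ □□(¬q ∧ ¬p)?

w0: successors {w0, w1, w2}; □(¬q ∧ ¬p) there: w0:F, w1:F, w2:T. ✗
w1: successors {w1, w2}; □(¬q ∧ ¬p) there: w1:F, w2:T. ✗
w2: successors {w0, w2}; □(¬q ∧ ¬p) there: w0:F, w2:T. ✗
Satisfying worlds: ∅.

0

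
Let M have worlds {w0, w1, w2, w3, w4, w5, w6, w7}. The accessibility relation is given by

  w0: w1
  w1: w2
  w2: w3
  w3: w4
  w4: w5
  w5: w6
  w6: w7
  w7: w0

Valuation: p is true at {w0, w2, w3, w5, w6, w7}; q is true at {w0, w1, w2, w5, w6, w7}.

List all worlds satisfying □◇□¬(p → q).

{w0}

w0: successors {w1}; ◇□¬(p → q) there: w1:T. ✓
w1: successors {w2}; ◇□¬(p → q) there: w2:F. ✗
w2: successors {w3}; ◇□¬(p → q) there: w3:F. ✗
w3: successors {w4}; ◇□¬(p → q) there: w4:F. ✗
w4: successors {w5}; ◇□¬(p → q) there: w5:F. ✗
w5: successors {w6}; ◇□¬(p → q) there: w6:F. ✗
w6: successors {w7}; ◇□¬(p → q) there: w7:F. ✗
w7: successors {w0}; ◇□¬(p → q) there: w0:F. ✗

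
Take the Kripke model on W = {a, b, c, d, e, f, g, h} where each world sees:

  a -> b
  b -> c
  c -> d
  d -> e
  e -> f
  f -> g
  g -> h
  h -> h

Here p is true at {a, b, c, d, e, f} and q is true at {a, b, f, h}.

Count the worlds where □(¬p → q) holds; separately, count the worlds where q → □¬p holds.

7 and 6

For □(¬p → q):
a: successors {b}; ¬p → q there: b:T. ✓
b: successors {c}; ¬p → q there: c:T. ✓
c: successors {d}; ¬p → q there: d:T. ✓
d: successors {e}; ¬p → q there: e:T. ✓
e: successors {f}; ¬p → q there: f:T. ✓
f: successors {g}; ¬p → q there: g:F. ✗
g: successors {h}; ¬p → q there: h:T. ✓
h: successors {h}; ¬p → q there: h:T. ✓
— 7 worlds.
For q → □¬p:
a: q is T, □¬p is F. ✗
b: q is T, □¬p is F. ✗
c: q is F, □¬p is F. ✓
d: q is F, □¬p is F. ✓
e: q is F, □¬p is F. ✓
f: q is T, □¬p is T. ✓
g: q is F, □¬p is T. ✓
h: q is T, □¬p is T. ✓
— 6 worlds.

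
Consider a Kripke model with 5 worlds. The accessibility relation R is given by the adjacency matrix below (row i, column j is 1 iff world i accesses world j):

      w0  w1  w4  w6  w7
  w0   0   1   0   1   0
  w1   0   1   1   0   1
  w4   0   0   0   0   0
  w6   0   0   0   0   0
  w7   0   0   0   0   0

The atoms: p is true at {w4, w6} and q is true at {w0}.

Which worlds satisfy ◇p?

{w0, w1}

w0: successors {w1, w6}; p there: w1:F, w6:T. ✓
w1: successors {w1, w4, w7}; p there: w1:F, w4:T, w7:F. ✓
w4: no successors, so ◇p fails. ✗
w6: no successors, so ◇p fails. ✗
w7: no successors, so ◇p fails. ✗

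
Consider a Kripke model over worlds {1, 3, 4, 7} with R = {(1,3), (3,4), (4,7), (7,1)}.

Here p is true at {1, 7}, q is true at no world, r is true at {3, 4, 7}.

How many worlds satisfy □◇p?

2

1: successors {3}; ◇p there: 3:F. ✗
3: successors {4}; ◇p there: 4:T. ✓
4: successors {7}; ◇p there: 7:T. ✓
7: successors {1}; ◇p there: 1:F. ✗
Satisfying worlds: {3, 4}.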